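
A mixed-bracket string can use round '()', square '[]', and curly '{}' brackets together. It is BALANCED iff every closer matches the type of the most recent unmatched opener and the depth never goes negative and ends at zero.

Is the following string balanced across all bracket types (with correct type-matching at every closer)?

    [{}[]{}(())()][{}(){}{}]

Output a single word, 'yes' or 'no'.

pos 0: push '['; stack = [
pos 1: push '{'; stack = [{
pos 2: '}' matches '{'; pop; stack = [
pos 3: push '['; stack = [[
pos 4: ']' matches '['; pop; stack = [
pos 5: push '{'; stack = [{
pos 6: '}' matches '{'; pop; stack = [
pos 7: push '('; stack = [(
pos 8: push '('; stack = [((
pos 9: ')' matches '('; pop; stack = [(
pos 10: ')' matches '('; pop; stack = [
pos 11: push '('; stack = [(
pos 12: ')' matches '('; pop; stack = [
pos 13: ']' matches '['; pop; stack = (empty)
pos 14: push '['; stack = [
pos 15: push '{'; stack = [{
pos 16: '}' matches '{'; pop; stack = [
pos 17: push '('; stack = [(
pos 18: ')' matches '('; pop; stack = [
pos 19: push '{'; stack = [{
pos 20: '}' matches '{'; pop; stack = [
pos 21: push '{'; stack = [{
pos 22: '}' matches '{'; pop; stack = [
pos 23: ']' matches '['; pop; stack = (empty)
end: stack empty → VALID
Verdict: properly nested → yes

Answer: yes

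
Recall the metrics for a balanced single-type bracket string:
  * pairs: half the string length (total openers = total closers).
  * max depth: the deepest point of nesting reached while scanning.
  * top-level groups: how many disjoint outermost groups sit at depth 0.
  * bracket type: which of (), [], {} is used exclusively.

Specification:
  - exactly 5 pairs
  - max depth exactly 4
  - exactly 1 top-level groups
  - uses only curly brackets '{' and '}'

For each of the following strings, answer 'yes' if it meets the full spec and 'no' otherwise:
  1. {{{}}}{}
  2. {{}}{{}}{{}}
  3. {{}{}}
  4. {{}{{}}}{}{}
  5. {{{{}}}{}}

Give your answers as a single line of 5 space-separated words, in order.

Answer: no no no no yes

Derivation:
String 1 '{{{}}}{}': depth seq [1 2 3 2 1 0 1 0]
  -> pairs=4 depth=3 groups=2 -> no
String 2 '{{}}{{}}{{}}': depth seq [1 2 1 0 1 2 1 0 1 2 1 0]
  -> pairs=6 depth=2 groups=3 -> no
String 3 '{{}{}}': depth seq [1 2 1 2 1 0]
  -> pairs=3 depth=2 groups=1 -> no
String 4 '{{}{{}}}{}{}': depth seq [1 2 1 2 3 2 1 0 1 0 1 0]
  -> pairs=6 depth=3 groups=3 -> no
String 5 '{{{{}}}{}}': depth seq [1 2 3 4 3 2 1 2 1 0]
  -> pairs=5 depth=4 groups=1 -> yes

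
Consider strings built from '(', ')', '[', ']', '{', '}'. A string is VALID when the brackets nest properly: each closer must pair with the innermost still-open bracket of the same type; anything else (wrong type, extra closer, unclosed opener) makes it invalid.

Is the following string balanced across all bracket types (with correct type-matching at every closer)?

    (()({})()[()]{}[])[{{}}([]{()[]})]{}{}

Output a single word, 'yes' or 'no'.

Answer: yes

Derivation:
pos 0: push '('; stack = (
pos 1: push '('; stack = ((
pos 2: ')' matches '('; pop; stack = (
pos 3: push '('; stack = ((
pos 4: push '{'; stack = (({
pos 5: '}' matches '{'; pop; stack = ((
pos 6: ')' matches '('; pop; stack = (
pos 7: push '('; stack = ((
pos 8: ')' matches '('; pop; stack = (
pos 9: push '['; stack = ([
pos 10: push '('; stack = ([(
pos 11: ')' matches '('; pop; stack = ([
pos 12: ']' matches '['; pop; stack = (
pos 13: push '{'; stack = ({
pos 14: '}' matches '{'; pop; stack = (
pos 15: push '['; stack = ([
pos 16: ']' matches '['; pop; stack = (
pos 17: ')' matches '('; pop; stack = (empty)
pos 18: push '['; stack = [
pos 19: push '{'; stack = [{
pos 20: push '{'; stack = [{{
pos 21: '}' matches '{'; pop; stack = [{
pos 22: '}' matches '{'; pop; stack = [
pos 23: push '('; stack = [(
pos 24: push '['; stack = [([
pos 25: ']' matches '['; pop; stack = [(
pos 26: push '{'; stack = [({
pos 27: push '('; stack = [({(
pos 28: ')' matches '('; pop; stack = [({
pos 29: push '['; stack = [({[
pos 30: ']' matches '['; pop; stack = [({
pos 31: '}' matches '{'; pop; stack = [(
pos 32: ')' matches '('; pop; stack = [
pos 33: ']' matches '['; pop; stack = (empty)
pos 34: push '{'; stack = {
pos 35: '}' matches '{'; pop; stack = (empty)
pos 36: push '{'; stack = {
pos 37: '}' matches '{'; pop; stack = (empty)
end: stack empty → VALID
Verdict: properly nested → yes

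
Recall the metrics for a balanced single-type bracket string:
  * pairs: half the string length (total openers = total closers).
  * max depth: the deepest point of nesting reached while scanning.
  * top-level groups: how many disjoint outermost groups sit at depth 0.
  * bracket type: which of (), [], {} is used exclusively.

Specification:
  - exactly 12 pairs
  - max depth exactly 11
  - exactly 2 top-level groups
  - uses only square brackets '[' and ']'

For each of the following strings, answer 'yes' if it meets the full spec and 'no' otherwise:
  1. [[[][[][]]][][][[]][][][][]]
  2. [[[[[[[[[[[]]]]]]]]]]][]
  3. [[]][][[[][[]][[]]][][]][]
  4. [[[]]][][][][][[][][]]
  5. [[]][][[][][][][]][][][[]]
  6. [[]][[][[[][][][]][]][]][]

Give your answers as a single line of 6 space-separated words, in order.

Answer: no yes no no no no

Derivation:
String 1 '[[[][[][]]][][][[]][][][][]]': depth seq [1 2 3 2 3 4 3 4 3 2 1 2 1 2 1 2 3 2 1 2 1 2 1 2 1 2 1 0]
  -> pairs=14 depth=4 groups=1 -> no
String 2 '[[[[[[[[[[[]]]]]]]]]]][]': depth seq [1 2 3 4 5 6 7 8 9 10 11 10 9 8 7 6 5 4 3 2 1 0 1 0]
  -> pairs=12 depth=11 groups=2 -> yes
String 3 '[[]][][[[][[]][[]]][][]][]': depth seq [1 2 1 0 1 0 1 2 3 2 3 4 3 2 3 4 3 2 1 2 1 2 1 0 1 0]
  -> pairs=13 depth=4 groups=4 -> no
String 4 '[[[]]][][][][][[][][]]': depth seq [1 2 3 2 1 0 1 0 1 0 1 0 1 0 1 2 1 2 1 2 1 0]
  -> pairs=11 depth=3 groups=6 -> no
String 5 '[[]][][[][][][][]][][][[]]': depth seq [1 2 1 0 1 0 1 2 1 2 1 2 1 2 1 2 1 0 1 0 1 0 1 2 1 0]
  -> pairs=13 depth=2 groups=6 -> no
String 6 '[[]][[][[[][][][]][]][]][]': depth seq [1 2 1 0 1 2 1 2 3 4 3 4 3 4 3 4 3 2 3 2 1 2 1 0 1 0]
  -> pairs=13 depth=4 groups=3 -> no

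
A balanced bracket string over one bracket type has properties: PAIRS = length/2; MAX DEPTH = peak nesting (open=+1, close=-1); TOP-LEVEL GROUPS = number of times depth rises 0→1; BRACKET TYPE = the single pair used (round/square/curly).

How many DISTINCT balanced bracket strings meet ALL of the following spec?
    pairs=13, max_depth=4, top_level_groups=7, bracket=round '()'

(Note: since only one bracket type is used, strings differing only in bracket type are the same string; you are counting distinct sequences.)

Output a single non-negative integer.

Spec: pairs=13 depth=4 groups=7
Count(depth <= 4) = 9170
Count(depth <= 3) = 6321
Count(depth == 4) = 9170 - 6321 = 2849

Answer: 2849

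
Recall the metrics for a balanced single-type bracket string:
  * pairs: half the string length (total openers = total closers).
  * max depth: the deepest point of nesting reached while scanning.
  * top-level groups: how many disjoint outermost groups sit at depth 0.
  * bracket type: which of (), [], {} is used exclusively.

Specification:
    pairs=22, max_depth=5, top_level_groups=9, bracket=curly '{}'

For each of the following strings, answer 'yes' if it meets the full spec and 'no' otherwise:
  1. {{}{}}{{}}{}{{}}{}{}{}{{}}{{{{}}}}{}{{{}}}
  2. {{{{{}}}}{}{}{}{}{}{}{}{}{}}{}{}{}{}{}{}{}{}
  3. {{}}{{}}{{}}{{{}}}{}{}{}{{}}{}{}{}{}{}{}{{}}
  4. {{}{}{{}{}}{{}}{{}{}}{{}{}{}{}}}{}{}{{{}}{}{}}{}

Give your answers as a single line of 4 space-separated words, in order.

Answer: no yes no no

Derivation:
String 1 '{{}{}}{{}}{}{{}}{}{}{}{{}}{{{{}}}}{}{{{}}}': depth seq [1 2 1 2 1 0 1 2 1 0 1 0 1 2 1 0 1 0 1 0 1 0 1 2 1 0 1 2 3 4 3 2 1 0 1 0 1 2 3 2 1 0]
  -> pairs=21 depth=4 groups=11 -> no
String 2 '{{{{{}}}}{}{}{}{}{}{}{}{}{}}{}{}{}{}{}{}{}{}': depth seq [1 2 3 4 5 4 3 2 1 2 1 2 1 2 1 2 1 2 1 2 1 2 1 2 1 2 1 0 1 0 1 0 1 0 1 0 1 0 1 0 1 0 1 0]
  -> pairs=22 depth=5 groups=9 -> yes
String 3 '{{}}{{}}{{}}{{{}}}{}{}{}{{}}{}{}{}{}{}{}{{}}': depth seq [1 2 1 0 1 2 1 0 1 2 1 0 1 2 3 2 1 0 1 0 1 0 1 0 1 2 1 0 1 0 1 0 1 0 1 0 1 0 1 0 1 2 1 0]
  -> pairs=22 depth=3 groups=15 -> no
String 4 '{{}{}{{}{}}{{}}{{}{}}{{}{}{}{}}}{}{}{{{}}{}{}}{}': depth seq [1 2 1 2 1 2 3 2 3 2 1 2 3 2 1 2 3 2 3 2 1 2 3 2 3 2 3 2 3 2 1 0 1 0 1 0 1 2 3 2 1 2 1 2 1 0 1 0]
  -> pairs=24 depth=3 groups=5 -> no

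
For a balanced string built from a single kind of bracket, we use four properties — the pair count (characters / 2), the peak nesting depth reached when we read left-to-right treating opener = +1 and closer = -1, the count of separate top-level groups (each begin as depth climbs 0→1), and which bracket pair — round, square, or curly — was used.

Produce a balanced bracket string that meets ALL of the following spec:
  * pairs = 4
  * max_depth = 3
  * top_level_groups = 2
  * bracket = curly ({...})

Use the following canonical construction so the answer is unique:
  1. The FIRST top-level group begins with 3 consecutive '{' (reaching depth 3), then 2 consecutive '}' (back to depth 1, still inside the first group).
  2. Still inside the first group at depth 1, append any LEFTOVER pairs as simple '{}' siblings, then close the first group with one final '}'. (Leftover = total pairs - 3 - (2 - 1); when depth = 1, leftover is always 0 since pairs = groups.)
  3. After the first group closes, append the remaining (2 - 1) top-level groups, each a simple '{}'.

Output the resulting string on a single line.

Spec: pairs=4 depth=3 groups=2
Leftover pairs = 4 - 3 - (2-1) = 0
First group: deep chain of depth 3 + 0 sibling pairs
Remaining 1 groups: simple '{}' each

Answer: {{{}}}{}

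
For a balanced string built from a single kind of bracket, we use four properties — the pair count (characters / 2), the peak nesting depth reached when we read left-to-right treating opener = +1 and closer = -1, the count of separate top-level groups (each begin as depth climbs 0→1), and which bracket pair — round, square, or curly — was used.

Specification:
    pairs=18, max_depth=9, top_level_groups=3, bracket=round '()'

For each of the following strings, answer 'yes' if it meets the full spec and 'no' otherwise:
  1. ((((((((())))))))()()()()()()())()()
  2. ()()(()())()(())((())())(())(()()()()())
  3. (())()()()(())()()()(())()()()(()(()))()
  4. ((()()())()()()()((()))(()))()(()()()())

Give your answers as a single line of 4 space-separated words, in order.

Answer: yes no no no

Derivation:
String 1 '((((((((())))))))()()()()()()())()()': depth seq [1 2 3 4 5 6 7 8 9 8 7 6 5 4 3 2 1 2 1 2 1 2 1 2 1 2 1 2 1 2 1 0 1 0 1 0]
  -> pairs=18 depth=9 groups=3 -> yes
String 2 '()()(()())()(())((())())(())(()()()()())': depth seq [1 0 1 0 1 2 1 2 1 0 1 0 1 2 1 0 1 2 3 2 1 2 1 0 1 2 1 0 1 2 1 2 1 2 1 2 1 2 1 0]
  -> pairs=20 depth=3 groups=8 -> no
String 3 '(())()()()(())()()()(())()()()(()(()))()': depth seq [1 2 1 0 1 0 1 0 1 0 1 2 1 0 1 0 1 0 1 0 1 2 1 0 1 0 1 0 1 0 1 2 1 2 3 2 1 0 1 0]
  -> pairs=20 depth=3 groups=14 -> no
String 4 '((()()())()()()()((()))(()))()(()()()())': depth seq [1 2 3 2 3 2 3 2 1 2 1 2 1 2 1 2 1 2 3 4 3 2 1 2 3 2 1 0 1 0 1 2 1 2 1 2 1 2 1 0]
  -> pairs=20 depth=4 groups=3 -> no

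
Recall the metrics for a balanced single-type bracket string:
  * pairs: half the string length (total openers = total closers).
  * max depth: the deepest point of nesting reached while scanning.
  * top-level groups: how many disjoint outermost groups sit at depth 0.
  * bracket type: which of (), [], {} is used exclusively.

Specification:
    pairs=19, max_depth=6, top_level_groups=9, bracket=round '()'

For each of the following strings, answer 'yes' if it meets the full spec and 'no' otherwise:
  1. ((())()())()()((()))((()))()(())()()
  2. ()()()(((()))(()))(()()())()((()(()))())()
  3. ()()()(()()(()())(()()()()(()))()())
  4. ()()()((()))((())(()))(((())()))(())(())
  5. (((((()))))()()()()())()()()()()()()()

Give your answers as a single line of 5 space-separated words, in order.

String 1 '((())()())()()((()))((()))()(())()()': depth seq [1 2 3 2 1 2 1 2 1 0 1 0 1 0 1 2 3 2 1 0 1 2 3 2 1 0 1 0 1 2 1 0 1 0 1 0]
  -> pairs=18 depth=3 groups=9 -> no
String 2 '()()()(((()))(()))(()()())()((()(()))())()': depth seq [1 0 1 0 1 0 1 2 3 4 3 2 1 2 3 2 1 0 1 2 1 2 1 2 1 0 1 0 1 2 3 2 3 4 3 2 1 2 1 0 1 0]
  -> pairs=21 depth=4 groups=8 -> no
String 3 '()()()(()()(()())(()()()()(()))()())': depth seq [1 0 1 0 1 0 1 2 1 2 1 2 3 2 3 2 1 2 3 2 3 2 3 2 3 2 3 4 3 2 1 2 1 2 1 0]
  -> pairs=18 depth=4 groups=4 -> no
String 4 '()()()((()))((())(()))(((())()))(())(())': depth seq [1 0 1 0 1 0 1 2 3 2 1 0 1 2 3 2 1 2 3 2 1 0 1 2 3 4 3 2 3 2 1 0 1 2 1 0 1 2 1 0]
  -> pairs=20 depth=4 groups=8 -> no
String 5 '(((((()))))()()()()())()()()()()()()()': depth seq [1 2 3 4 5 6 5 4 3 2 1 2 1 2 1 2 1 2 1 2 1 0 1 0 1 0 1 0 1 0 1 0 1 0 1 0 1 0]
  -> pairs=19 depth=6 groups=9 -> yes

Answer: no no no no yes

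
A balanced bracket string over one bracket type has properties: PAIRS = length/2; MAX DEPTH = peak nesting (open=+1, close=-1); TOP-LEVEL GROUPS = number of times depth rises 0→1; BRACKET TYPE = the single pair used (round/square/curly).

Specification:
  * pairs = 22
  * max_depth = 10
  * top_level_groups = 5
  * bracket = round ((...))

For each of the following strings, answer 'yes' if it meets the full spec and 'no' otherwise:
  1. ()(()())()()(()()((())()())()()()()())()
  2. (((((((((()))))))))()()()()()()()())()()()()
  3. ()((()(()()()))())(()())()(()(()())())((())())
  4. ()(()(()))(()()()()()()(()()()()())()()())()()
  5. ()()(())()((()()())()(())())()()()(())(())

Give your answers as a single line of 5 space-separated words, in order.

Answer: no yes no no no

Derivation:
String 1 '()(()())()()(()()((())()())()()()()())()': depth seq [1 0 1 2 1 2 1 0 1 0 1 0 1 2 1 2 1 2 3 4 3 2 3 2 3 2 1 2 1 2 1 2 1 2 1 2 1 0 1 0]
  -> pairs=20 depth=4 groups=6 -> no
String 2 '(((((((((()))))))))()()()()()()()())()()()()': depth seq [1 2 3 4 5 6 7 8 9 10 9 8 7 6 5 4 3 2 1 2 1 2 1 2 1 2 1 2 1 2 1 2 1 2 1 0 1 0 1 0 1 0 1 0]
  -> pairs=22 depth=10 groups=5 -> yes
String 3 '()((()(()()()))())(()())()(()(()())())((())())': depth seq [1 0 1 2 3 2 3 4 3 4 3 4 3 2 1 2 1 0 1 2 1 2 1 0 1 0 1 2 1 2 3 2 3 2 1 2 1 0 1 2 3 2 1 2 1 0]
  -> pairs=23 depth=4 groups=6 -> no
String 4 '()(()(()))(()()()()()()(()()()()())()()())()()': depth seq [1 0 1 2 1 2 3 2 1 0 1 2 1 2 1 2 1 2 1 2 1 2 1 2 3 2 3 2 3 2 3 2 3 2 1 2 1 2 1 2 1 0 1 0 1 0]
  -> pairs=23 depth=3 groups=5 -> no
String 5 '()()(())()((()()())()(())())()()()(())(())': depth seq [1 0 1 0 1 2 1 0 1 0 1 2 3 2 3 2 3 2 1 2 1 2 3 2 1 2 1 0 1 0 1 0 1 0 1 2 1 0 1 2 1 0]
  -> pairs=21 depth=3 groups=10 -> no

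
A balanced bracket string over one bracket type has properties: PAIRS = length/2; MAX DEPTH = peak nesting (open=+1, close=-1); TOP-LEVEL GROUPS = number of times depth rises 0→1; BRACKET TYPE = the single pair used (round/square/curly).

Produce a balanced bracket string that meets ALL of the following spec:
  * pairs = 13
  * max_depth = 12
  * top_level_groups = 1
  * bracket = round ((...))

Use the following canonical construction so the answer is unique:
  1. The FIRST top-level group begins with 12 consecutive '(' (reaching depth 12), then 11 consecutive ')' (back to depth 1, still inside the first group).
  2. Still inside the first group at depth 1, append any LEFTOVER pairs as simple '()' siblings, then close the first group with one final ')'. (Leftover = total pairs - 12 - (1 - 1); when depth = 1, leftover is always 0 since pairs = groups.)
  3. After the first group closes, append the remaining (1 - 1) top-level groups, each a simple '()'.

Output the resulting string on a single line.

Answer: (((((((((((()))))))))))())

Derivation:
Spec: pairs=13 depth=12 groups=1
Leftover pairs = 13 - 12 - (1-1) = 1
First group: deep chain of depth 12 + 1 sibling pairs
Remaining 0 groups: simple '()' each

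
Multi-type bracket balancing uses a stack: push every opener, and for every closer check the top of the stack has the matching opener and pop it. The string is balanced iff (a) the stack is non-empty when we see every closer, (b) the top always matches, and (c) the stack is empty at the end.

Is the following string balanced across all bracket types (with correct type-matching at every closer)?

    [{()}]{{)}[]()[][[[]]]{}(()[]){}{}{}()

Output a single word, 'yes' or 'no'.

Answer: no

Derivation:
pos 0: push '['; stack = [
pos 1: push '{'; stack = [{
pos 2: push '('; stack = [{(
pos 3: ')' matches '('; pop; stack = [{
pos 4: '}' matches '{'; pop; stack = [
pos 5: ']' matches '['; pop; stack = (empty)
pos 6: push '{'; stack = {
pos 7: push '{'; stack = {{
pos 8: saw closer ')' but top of stack is '{' (expected '}') → INVALID
Verdict: type mismatch at position 8: ')' closes '{' → no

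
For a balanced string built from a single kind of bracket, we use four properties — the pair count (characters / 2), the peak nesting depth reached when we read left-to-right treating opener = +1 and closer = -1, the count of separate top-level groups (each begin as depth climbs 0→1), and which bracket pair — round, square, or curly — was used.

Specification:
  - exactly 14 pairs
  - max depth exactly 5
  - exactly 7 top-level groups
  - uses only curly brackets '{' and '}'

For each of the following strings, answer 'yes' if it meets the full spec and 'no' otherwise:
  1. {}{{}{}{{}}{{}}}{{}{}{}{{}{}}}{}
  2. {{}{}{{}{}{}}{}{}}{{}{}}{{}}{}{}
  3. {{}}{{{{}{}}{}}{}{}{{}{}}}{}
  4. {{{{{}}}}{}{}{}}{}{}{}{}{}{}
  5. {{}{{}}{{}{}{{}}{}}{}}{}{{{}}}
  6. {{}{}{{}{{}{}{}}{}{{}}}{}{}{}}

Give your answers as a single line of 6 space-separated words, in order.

Answer: no no no yes no no

Derivation:
String 1 '{}{{}{}{{}}{{}}}{{}{}{}{{}{}}}{}': depth seq [1 0 1 2 1 2 1 2 3 2 1 2 3 2 1 0 1 2 1 2 1 2 1 2 3 2 3 2 1 0 1 0]
  -> pairs=16 depth=3 groups=4 -> no
String 2 '{{}{}{{}{}{}}{}{}}{{}{}}{{}}{}{}': depth seq [1 2 1 2 1 2 3 2 3 2 3 2 1 2 1 2 1 0 1 2 1 2 1 0 1 2 1 0 1 0 1 0]
  -> pairs=16 depth=3 groups=5 -> no
String 3 '{{}}{{{{}{}}{}}{}{}{{}{}}}{}': depth seq [1 2 1 0 1 2 3 4 3 4 3 2 3 2 1 2 1 2 1 2 3 2 3 2 1 0 1 0]
  -> pairs=14 depth=4 groups=3 -> no
String 4 '{{{{{}}}}{}{}{}}{}{}{}{}{}{}': depth seq [1 2 3 4 5 4 3 2 1 2 1 2 1 2 1 0 1 0 1 0 1 0 1 0 1 0 1 0]
  -> pairs=14 depth=5 groups=7 -> yes
String 5 '{{}{{}}{{}{}{{}}{}}{}}{}{{{}}}': depth seq [1 2 1 2 3 2 1 2 3 2 3 2 3 4 3 2 3 2 1 2 1 0 1 0 1 2 3 2 1 0]
  -> pairs=15 depth=4 groups=3 -> no
String 6 '{{}{}{{}{{}{}{}}{}{{}}}{}{}{}}': depth seq [1 2 1 2 1 2 3 2 3 4 3 4 3 4 3 2 3 2 3 4 3 2 1 2 1 2 1 2 1 0]
  -> pairs=15 depth=4 groups=1 -> no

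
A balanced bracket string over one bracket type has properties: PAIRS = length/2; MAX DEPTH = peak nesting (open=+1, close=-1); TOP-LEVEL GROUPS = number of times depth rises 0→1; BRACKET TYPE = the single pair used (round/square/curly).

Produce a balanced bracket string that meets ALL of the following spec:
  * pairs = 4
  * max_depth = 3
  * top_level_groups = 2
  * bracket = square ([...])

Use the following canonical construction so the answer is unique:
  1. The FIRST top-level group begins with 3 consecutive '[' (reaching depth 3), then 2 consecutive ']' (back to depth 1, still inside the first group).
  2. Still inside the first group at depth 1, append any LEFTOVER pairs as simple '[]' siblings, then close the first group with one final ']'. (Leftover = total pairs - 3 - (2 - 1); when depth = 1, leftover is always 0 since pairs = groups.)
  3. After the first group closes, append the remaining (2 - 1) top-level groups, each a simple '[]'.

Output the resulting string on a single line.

Spec: pairs=4 depth=3 groups=2
Leftover pairs = 4 - 3 - (2-1) = 0
First group: deep chain of depth 3 + 0 sibling pairs
Remaining 1 groups: simple '[]' each

Answer: [[[]]][]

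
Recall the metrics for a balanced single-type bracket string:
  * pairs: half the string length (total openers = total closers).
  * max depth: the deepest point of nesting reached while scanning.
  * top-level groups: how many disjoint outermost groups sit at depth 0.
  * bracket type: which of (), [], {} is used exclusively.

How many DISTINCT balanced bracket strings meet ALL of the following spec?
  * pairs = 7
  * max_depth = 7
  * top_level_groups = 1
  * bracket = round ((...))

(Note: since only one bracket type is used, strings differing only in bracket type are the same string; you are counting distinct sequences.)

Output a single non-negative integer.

Spec: pairs=7 depth=7 groups=1
Count(depth <= 7) = 132
Count(depth <= 6) = 131
Count(depth == 7) = 132 - 131 = 1

Answer: 1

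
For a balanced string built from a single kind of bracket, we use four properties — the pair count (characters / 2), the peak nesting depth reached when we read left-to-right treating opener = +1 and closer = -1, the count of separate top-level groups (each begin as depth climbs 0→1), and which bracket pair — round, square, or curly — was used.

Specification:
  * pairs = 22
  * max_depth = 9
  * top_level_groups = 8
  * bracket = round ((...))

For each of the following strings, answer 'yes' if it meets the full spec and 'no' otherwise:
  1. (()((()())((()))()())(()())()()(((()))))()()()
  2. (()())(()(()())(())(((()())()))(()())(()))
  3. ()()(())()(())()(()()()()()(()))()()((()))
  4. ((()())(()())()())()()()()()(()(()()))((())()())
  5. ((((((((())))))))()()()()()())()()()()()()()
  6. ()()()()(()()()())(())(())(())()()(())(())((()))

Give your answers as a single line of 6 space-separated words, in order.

String 1 '(()((()())((()))()())(()())()()(((()))))()()()': depth seq [1 2 1 2 3 4 3 4 3 2 3 4 5 4 3 2 3 2 3 2 1 2 3 2 3 2 1 2 1 2 1 2 3 4 5 4 3 2 1 0 1 0 1 0 1 0]
  -> pairs=23 depth=5 groups=4 -> no
String 2 '(()())(()(()())(())(((()())()))(()())(()))': depth seq [1 2 1 2 1 0 1 2 1 2 3 2 3 2 1 2 3 2 1 2 3 4 5 4 5 4 3 4 3 2 1 2 3 2 3 2 1 2 3 2 1 0]
  -> pairs=21 depth=5 groups=2 -> no
String 3 '()()(())()(())()(()()()()()(()))()()((()))': depth seq [1 0 1 0 1 2 1 0 1 0 1 2 1 0 1 0 1 2 1 2 1 2 1 2 1 2 1 2 3 2 1 0 1 0 1 0 1 2 3 2 1 0]
  -> pairs=21 depth=3 groups=10 -> no
String 4 '((()())(()())()())()()()()()(()(()()))((())()())': depth seq [1 2 3 2 3 2 1 2 3 2 3 2 1 2 1 2 1 0 1 0 1 0 1 0 1 0 1 0 1 2 1 2 3 2 3 2 1 0 1 2 3 2 1 2 1 2 1 0]
  -> pairs=24 depth=3 groups=8 -> no
String 5 '((((((((())))))))()()()()()())()()()()()()()': depth seq [1 2 3 4 5 6 7 8 9 8 7 6 5 4 3 2 1 2 1 2 1 2 1 2 1 2 1 2 1 0 1 0 1 0 1 0 1 0 1 0 1 0 1 0]
  -> pairs=22 depth=9 groups=8 -> yes
String 6 '()()()()(()()()())(())(())(())()()(())(())((()))': depth seq [1 0 1 0 1 0 1 0 1 2 1 2 1 2 1 2 1 0 1 2 1 0 1 2 1 0 1 2 1 0 1 0 1 0 1 2 1 0 1 2 1 0 1 2 3 2 1 0]
  -> pairs=24 depth=3 groups=13 -> no

Answer: no no no no yes no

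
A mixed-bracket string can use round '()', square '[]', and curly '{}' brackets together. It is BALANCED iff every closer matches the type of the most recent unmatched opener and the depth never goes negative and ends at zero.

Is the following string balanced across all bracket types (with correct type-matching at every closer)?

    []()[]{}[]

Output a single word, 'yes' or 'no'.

Answer: yes

Derivation:
pos 0: push '['; stack = [
pos 1: ']' matches '['; pop; stack = (empty)
pos 2: push '('; stack = (
pos 3: ')' matches '('; pop; stack = (empty)
pos 4: push '['; stack = [
pos 5: ']' matches '['; pop; stack = (empty)
pos 6: push '{'; stack = {
pos 7: '}' matches '{'; pop; stack = (empty)
pos 8: push '['; stack = [
pos 9: ']' matches '['; pop; stack = (empty)
end: stack empty → VALID
Verdict: properly nested → yes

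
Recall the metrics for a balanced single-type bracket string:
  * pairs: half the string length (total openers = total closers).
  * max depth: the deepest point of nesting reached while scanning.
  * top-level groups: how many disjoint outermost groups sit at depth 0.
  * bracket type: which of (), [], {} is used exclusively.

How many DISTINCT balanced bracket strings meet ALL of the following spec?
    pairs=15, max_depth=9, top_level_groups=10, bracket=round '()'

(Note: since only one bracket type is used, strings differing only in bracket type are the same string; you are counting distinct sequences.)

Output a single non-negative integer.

Spec: pairs=15 depth=9 groups=10
Count(depth <= 9) = 7752
Count(depth <= 8) = 7752
Count(depth == 9) = 7752 - 7752 = 0

Answer: 0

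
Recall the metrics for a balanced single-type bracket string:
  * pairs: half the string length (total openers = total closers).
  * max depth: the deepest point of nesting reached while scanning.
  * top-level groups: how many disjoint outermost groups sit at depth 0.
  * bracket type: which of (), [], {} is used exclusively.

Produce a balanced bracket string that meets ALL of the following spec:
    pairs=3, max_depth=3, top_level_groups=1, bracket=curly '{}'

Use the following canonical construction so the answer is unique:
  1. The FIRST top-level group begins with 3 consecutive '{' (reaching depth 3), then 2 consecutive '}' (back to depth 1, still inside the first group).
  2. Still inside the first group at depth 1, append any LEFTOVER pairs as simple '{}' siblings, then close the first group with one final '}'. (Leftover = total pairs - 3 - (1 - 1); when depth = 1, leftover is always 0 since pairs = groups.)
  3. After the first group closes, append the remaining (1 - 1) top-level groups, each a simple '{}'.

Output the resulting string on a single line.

Answer: {{{}}}

Derivation:
Spec: pairs=3 depth=3 groups=1
Leftover pairs = 3 - 3 - (1-1) = 0
First group: deep chain of depth 3 + 0 sibling pairs
Remaining 0 groups: simple '{}' each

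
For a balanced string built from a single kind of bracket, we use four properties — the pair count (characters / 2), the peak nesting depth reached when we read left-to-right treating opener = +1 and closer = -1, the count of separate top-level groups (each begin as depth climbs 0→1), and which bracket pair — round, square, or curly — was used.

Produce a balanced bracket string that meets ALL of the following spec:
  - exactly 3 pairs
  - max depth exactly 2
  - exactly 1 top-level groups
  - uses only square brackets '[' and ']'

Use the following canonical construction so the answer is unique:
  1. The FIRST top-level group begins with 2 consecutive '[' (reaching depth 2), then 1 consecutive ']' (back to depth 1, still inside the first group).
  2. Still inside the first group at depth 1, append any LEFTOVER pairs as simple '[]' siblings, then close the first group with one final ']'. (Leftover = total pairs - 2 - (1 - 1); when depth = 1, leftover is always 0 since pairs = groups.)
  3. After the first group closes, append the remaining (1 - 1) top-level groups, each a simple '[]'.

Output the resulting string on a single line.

Answer: [[][]]

Derivation:
Spec: pairs=3 depth=2 groups=1
Leftover pairs = 3 - 2 - (1-1) = 1
First group: deep chain of depth 2 + 1 sibling pairs
Remaining 0 groups: simple '[]' each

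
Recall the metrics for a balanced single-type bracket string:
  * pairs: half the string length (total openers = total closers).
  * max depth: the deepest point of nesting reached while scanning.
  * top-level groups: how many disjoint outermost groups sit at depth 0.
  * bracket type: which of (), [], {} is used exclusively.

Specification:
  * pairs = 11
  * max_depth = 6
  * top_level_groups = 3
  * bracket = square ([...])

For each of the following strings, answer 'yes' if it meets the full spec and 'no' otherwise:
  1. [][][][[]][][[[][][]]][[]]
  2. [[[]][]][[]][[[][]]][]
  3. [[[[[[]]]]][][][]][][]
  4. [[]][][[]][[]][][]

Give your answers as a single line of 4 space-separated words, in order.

Answer: no no yes no

Derivation:
String 1 '[][][][[]][][[[][][]]][[]]': depth seq [1 0 1 0 1 0 1 2 1 0 1 0 1 2 3 2 3 2 3 2 1 0 1 2 1 0]
  -> pairs=13 depth=3 groups=7 -> no
String 2 '[[[]][]][[]][[[][]]][]': depth seq [1 2 3 2 1 2 1 0 1 2 1 0 1 2 3 2 3 2 1 0 1 0]
  -> pairs=11 depth=3 groups=4 -> no
String 3 '[[[[[[]]]]][][][]][][]': depth seq [1 2 3 4 5 6 5 4 3 2 1 2 1 2 1 2 1 0 1 0 1 0]
  -> pairs=11 depth=6 groups=3 -> yes
String 4 '[[]][][[]][[]][][]': depth seq [1 2 1 0 1 0 1 2 1 0 1 2 1 0 1 0 1 0]
  -> pairs=9 depth=2 groups=6 -> no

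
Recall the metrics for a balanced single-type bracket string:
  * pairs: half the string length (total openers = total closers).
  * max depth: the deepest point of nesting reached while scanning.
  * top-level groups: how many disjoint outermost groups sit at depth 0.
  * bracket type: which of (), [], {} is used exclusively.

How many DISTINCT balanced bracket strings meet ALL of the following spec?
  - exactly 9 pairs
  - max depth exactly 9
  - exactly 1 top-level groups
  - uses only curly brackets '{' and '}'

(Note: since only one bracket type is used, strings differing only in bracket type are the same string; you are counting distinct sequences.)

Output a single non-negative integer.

Spec: pairs=9 depth=9 groups=1
Count(depth <= 9) = 1430
Count(depth <= 8) = 1429
Count(depth == 9) = 1430 - 1429 = 1

Answer: 1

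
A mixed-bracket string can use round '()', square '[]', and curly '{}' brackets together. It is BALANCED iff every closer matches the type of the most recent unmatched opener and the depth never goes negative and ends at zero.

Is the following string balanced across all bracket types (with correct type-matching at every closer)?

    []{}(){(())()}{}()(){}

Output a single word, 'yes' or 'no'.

pos 0: push '['; stack = [
pos 1: ']' matches '['; pop; stack = (empty)
pos 2: push '{'; stack = {
pos 3: '}' matches '{'; pop; stack = (empty)
pos 4: push '('; stack = (
pos 5: ')' matches '('; pop; stack = (empty)
pos 6: push '{'; stack = {
pos 7: push '('; stack = {(
pos 8: push '('; stack = {((
pos 9: ')' matches '('; pop; stack = {(
pos 10: ')' matches '('; pop; stack = {
pos 11: push '('; stack = {(
pos 12: ')' matches '('; pop; stack = {
pos 13: '}' matches '{'; pop; stack = (empty)
pos 14: push '{'; stack = {
pos 15: '}' matches '{'; pop; stack = (empty)
pos 16: push '('; stack = (
pos 17: ')' matches '('; pop; stack = (empty)
pos 18: push '('; stack = (
pos 19: ')' matches '('; pop; stack = (empty)
pos 20: push '{'; stack = {
pos 21: '}' matches '{'; pop; stack = (empty)
end: stack empty → VALID
Verdict: properly nested → yes

Answer: yes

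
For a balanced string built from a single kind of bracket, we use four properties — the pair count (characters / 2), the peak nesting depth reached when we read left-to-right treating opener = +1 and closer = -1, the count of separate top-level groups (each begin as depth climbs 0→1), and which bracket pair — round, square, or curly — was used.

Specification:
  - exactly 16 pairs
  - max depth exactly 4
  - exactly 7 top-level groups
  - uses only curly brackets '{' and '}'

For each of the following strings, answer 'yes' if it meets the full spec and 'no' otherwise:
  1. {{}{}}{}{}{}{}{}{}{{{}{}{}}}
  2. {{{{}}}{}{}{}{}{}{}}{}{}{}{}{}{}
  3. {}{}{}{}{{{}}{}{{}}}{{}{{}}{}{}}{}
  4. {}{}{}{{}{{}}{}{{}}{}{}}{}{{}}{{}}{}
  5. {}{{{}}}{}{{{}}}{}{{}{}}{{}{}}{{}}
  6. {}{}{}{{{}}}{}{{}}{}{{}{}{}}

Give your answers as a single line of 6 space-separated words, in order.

Answer: no yes no no no no

Derivation:
String 1 '{{}{}}{}{}{}{}{}{}{{{}{}{}}}': depth seq [1 2 1 2 1 0 1 0 1 0 1 0 1 0 1 0 1 0 1 2 3 2 3 2 3 2 1 0]
  -> pairs=14 depth=3 groups=8 -> no
String 2 '{{{{}}}{}{}{}{}{}{}}{}{}{}{}{}{}': depth seq [1 2 3 4 3 2 1 2 1 2 1 2 1 2 1 2 1 2 1 0 1 0 1 0 1 0 1 0 1 0 1 0]
  -> pairs=16 depth=4 groups=7 -> yes
String 3 '{}{}{}{}{{{}}{}{{}}}{{}{{}}{}{}}{}': depth seq [1 0 1 0 1 0 1 0 1 2 3 2 1 2 1 2 3 2 1 0 1 2 1 2 3 2 1 2 1 2 1 0 1 0]
  -> pairs=17 depth=3 groups=7 -> no
String 4 '{}{}{}{{}{{}}{}{{}}{}{}}{}{{}}{{}}{}': depth seq [1 0 1 0 1 0 1 2 1 2 3 2 1 2 1 2 3 2 1 2 1 2 1 0 1 0 1 2 1 0 1 2 1 0 1 0]
  -> pairs=18 depth=3 groups=8 -> no
String 5 '{}{{{}}}{}{{{}}}{}{{}{}}{{}{}}{{}}': depth seq [1 0 1 2 3 2 1 0 1 0 1 2 3 2 1 0 1 0 1 2 1 2 1 0 1 2 1 2 1 0 1 2 1 0]
  -> pairs=17 depth=3 groups=8 -> no
String 6 '{}{}{}{{{}}}{}{{}}{}{{}{}{}}': depth seq [1 0 1 0 1 0 1 2 3 2 1 0 1 0 1 2 1 0 1 0 1 2 1 2 1 2 1 0]
  -> pairs=14 depth=3 groups=8 -> no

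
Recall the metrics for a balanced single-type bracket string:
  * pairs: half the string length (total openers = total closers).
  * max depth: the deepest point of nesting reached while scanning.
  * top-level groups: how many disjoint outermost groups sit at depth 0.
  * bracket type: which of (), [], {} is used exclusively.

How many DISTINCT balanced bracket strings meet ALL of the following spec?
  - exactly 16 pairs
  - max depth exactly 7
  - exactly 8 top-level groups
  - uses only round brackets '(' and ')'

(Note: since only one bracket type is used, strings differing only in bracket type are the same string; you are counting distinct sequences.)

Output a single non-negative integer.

Answer: 1496

Derivation:
Spec: pairs=16 depth=7 groups=8
Count(depth <= 7) = 244989
Count(depth <= 6) = 243493
Count(depth == 7) = 244989 - 243493 = 1496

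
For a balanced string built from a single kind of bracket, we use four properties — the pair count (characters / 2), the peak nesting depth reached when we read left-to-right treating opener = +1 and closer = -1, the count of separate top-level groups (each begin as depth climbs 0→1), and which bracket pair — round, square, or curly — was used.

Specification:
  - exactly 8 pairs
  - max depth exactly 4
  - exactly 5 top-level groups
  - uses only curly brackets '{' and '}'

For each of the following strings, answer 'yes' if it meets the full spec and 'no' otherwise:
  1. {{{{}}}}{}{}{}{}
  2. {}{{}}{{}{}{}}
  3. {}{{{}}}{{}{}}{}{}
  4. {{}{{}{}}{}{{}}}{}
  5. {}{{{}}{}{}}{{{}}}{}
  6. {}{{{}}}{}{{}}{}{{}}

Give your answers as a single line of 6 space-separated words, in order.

Answer: yes no no no no no

Derivation:
String 1 '{{{{}}}}{}{}{}{}': depth seq [1 2 3 4 3 2 1 0 1 0 1 0 1 0 1 0]
  -> pairs=8 depth=4 groups=5 -> yes
String 2 '{}{{}}{{}{}{}}': depth seq [1 0 1 2 1 0 1 2 1 2 1 2 1 0]
  -> pairs=7 depth=2 groups=3 -> no
String 3 '{}{{{}}}{{}{}}{}{}': depth seq [1 0 1 2 3 2 1 0 1 2 1 2 1 0 1 0 1 0]
  -> pairs=9 depth=3 groups=5 -> no
String 4 '{{}{{}{}}{}{{}}}{}': depth seq [1 2 1 2 3 2 3 2 1 2 1 2 3 2 1 0 1 0]
  -> pairs=9 depth=3 groups=2 -> no
String 5 '{}{{{}}{}{}}{{{}}}{}': depth seq [1 0 1 2 3 2 1 2 1 2 1 0 1 2 3 2 1 0 1 0]
  -> pairs=10 depth=3 groups=4 -> no
String 6 '{}{{{}}}{}{{}}{}{{}}': depth seq [1 0 1 2 3 2 1 0 1 0 1 2 1 0 1 0 1 2 1 0]
  -> pairs=10 depth=3 groups=6 -> no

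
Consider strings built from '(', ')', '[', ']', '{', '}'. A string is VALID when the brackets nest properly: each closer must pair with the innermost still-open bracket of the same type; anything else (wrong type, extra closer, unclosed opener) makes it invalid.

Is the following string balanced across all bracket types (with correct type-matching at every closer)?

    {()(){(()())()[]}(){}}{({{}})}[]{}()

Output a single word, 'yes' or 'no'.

pos 0: push '{'; stack = {
pos 1: push '('; stack = {(
pos 2: ')' matches '('; pop; stack = {
pos 3: push '('; stack = {(
pos 4: ')' matches '('; pop; stack = {
pos 5: push '{'; stack = {{
pos 6: push '('; stack = {{(
pos 7: push '('; stack = {{((
pos 8: ')' matches '('; pop; stack = {{(
pos 9: push '('; stack = {{((
pos 10: ')' matches '('; pop; stack = {{(
pos 11: ')' matches '('; pop; stack = {{
pos 12: push '('; stack = {{(
pos 13: ')' matches '('; pop; stack = {{
pos 14: push '['; stack = {{[
pos 15: ']' matches '['; pop; stack = {{
pos 16: '}' matches '{'; pop; stack = {
pos 17: push '('; stack = {(
pos 18: ')' matches '('; pop; stack = {
pos 19: push '{'; stack = {{
pos 20: '}' matches '{'; pop; stack = {
pos 21: '}' matches '{'; pop; stack = (empty)
pos 22: push '{'; stack = {
pos 23: push '('; stack = {(
pos 24: push '{'; stack = {({
pos 25: push '{'; stack = {({{
pos 26: '}' matches '{'; pop; stack = {({
pos 27: '}' matches '{'; pop; stack = {(
pos 28: ')' matches '('; pop; stack = {
pos 29: '}' matches '{'; pop; stack = (empty)
pos 30: push '['; stack = [
pos 31: ']' matches '['; pop; stack = (empty)
pos 32: push '{'; stack = {
pos 33: '}' matches '{'; pop; stack = (empty)
pos 34: push '('; stack = (
pos 35: ')' matches '('; pop; stack = (empty)
end: stack empty → VALID
Verdict: properly nested → yes

Answer: yes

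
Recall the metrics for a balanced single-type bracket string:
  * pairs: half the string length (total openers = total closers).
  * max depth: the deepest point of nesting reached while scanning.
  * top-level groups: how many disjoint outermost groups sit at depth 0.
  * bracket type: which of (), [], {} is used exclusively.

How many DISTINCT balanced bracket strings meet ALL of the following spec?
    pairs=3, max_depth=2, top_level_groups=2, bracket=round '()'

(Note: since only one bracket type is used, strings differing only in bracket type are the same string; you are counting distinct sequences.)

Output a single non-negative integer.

Spec: pairs=3 depth=2 groups=2
Count(depth <= 2) = 2
Count(depth <= 1) = 0
Count(depth == 2) = 2 - 0 = 2

Answer: 2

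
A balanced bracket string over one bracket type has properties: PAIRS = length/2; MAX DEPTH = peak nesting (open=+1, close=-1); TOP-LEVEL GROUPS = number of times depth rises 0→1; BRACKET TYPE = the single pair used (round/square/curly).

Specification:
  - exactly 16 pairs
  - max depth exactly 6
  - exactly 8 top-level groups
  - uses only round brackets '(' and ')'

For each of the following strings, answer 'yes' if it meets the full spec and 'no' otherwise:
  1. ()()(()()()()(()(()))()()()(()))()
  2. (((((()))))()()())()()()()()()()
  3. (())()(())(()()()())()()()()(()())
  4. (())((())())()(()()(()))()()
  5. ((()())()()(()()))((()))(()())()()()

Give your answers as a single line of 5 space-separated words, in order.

Answer: no yes no no no

Derivation:
String 1 '()()(()()()()(()(()))()()()(()))()': depth seq [1 0 1 0 1 2 1 2 1 2 1 2 1 2 3 2 3 4 3 2 1 2 1 2 1 2 1 2 3 2 1 0 1 0]
  -> pairs=17 depth=4 groups=4 -> no
String 2 '(((((()))))()()())()()()()()()()': depth seq [1 2 3 4 5 6 5 4 3 2 1 2 1 2 1 2 1 0 1 0 1 0 1 0 1 0 1 0 1 0 1 0]
  -> pairs=16 depth=6 groups=8 -> yes
String 3 '(())()(())(()()()())()()()()(()())': depth seq [1 2 1 0 1 0 1 2 1 0 1 2 1 2 1 2 1 2 1 0 1 0 1 0 1 0 1 0 1 2 1 2 1 0]
  -> pairs=17 depth=2 groups=9 -> no
String 4 '(())((())())()(()()(()))()()': depth seq [1 2 1 0 1 2 3 2 1 2 1 0 1 0 1 2 1 2 1 2 3 2 1 0 1 0 1 0]
  -> pairs=14 depth=3 groups=6 -> no
String 5 '((()())()()(()()))((()))(()())()()()': depth seq [1 2 3 2 3 2 1 2 1 2 1 2 3 2 3 2 1 0 1 2 3 2 1 0 1 2 1 2 1 0 1 0 1 0 1 0]
  -> pairs=18 depth=3 groups=6 -> no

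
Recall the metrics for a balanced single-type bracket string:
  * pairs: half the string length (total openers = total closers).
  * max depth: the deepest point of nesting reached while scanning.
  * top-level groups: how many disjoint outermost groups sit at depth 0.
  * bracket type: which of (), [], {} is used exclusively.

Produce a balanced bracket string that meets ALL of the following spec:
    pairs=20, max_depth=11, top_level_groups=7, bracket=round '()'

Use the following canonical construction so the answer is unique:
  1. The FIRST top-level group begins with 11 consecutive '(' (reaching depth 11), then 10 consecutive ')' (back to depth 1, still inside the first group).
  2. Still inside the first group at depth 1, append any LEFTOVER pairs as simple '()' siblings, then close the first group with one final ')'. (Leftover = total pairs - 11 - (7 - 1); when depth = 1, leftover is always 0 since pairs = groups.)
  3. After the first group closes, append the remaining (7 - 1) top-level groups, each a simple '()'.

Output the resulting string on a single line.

Spec: pairs=20 depth=11 groups=7
Leftover pairs = 20 - 11 - (7-1) = 3
First group: deep chain of depth 11 + 3 sibling pairs
Remaining 6 groups: simple '()' each

Answer: ((((((((((())))))))))()()())()()()()()()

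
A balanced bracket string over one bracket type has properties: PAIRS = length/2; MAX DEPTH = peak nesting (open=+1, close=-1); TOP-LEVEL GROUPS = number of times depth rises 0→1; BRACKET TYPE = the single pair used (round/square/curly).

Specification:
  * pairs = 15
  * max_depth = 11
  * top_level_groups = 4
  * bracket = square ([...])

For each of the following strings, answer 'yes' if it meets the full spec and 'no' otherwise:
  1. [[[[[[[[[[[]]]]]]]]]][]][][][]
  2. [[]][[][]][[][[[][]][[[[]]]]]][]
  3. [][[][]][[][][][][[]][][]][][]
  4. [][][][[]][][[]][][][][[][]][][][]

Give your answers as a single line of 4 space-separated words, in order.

String 1 '[[[[[[[[[[[]]]]]]]]]][]][][][]': depth seq [1 2 3 4 5 6 7 8 9 10 11 10 9 8 7 6 5 4 3 2 1 2 1 0 1 0 1 0 1 0]
  -> pairs=15 depth=11 groups=4 -> yes
String 2 '[[]][[][]][[][[[][]][[[[]]]]]][]': depth seq [1 2 1 0 1 2 1 2 1 0 1 2 1 2 3 4 3 4 3 2 3 4 5 6 5 4 3 2 1 0 1 0]
  -> pairs=16 depth=6 groups=4 -> no
String 3 '[][[][]][[][][][][[]][][]][][]': depth seq [1 0 1 2 1 2 1 0 1 2 1 2 1 2 1 2 1 2 3 2 1 2 1 2 1 0 1 0 1 0]
  -> pairs=15 depth=3 groups=5 -> no
String 4 '[][][][[]][][[]][][][][[][]][][][]': depth seq [1 0 1 0 1 0 1 2 1 0 1 0 1 2 1 0 1 0 1 0 1 0 1 2 1 2 1 0 1 0 1 0 1 0]
  -> pairs=17 depth=2 groups=13 -> no

Answer: yes no no no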